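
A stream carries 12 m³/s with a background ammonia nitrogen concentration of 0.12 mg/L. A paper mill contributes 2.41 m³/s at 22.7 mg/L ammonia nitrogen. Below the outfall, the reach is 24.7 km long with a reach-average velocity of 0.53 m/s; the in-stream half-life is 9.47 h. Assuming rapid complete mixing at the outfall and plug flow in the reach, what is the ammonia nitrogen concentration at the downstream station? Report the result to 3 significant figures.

1.51 mg/L

Mass balance: C = (12.00·0.1200 + 2.410·22.70) / 14.41 = 56.15/14.41 = 3.896 mg/L.
Travel time t = 24.7·1000 / 0.53 = 46600 s = 12.95 h.
Half-life 9.47 h → k = ln 2 / 9.47 = 0.07319 h⁻¹ = 1.757 d⁻¹.
First-order decay: C = 3.896·exp(−k·t) = 3.896·0.3877 = 1.511 mg/L.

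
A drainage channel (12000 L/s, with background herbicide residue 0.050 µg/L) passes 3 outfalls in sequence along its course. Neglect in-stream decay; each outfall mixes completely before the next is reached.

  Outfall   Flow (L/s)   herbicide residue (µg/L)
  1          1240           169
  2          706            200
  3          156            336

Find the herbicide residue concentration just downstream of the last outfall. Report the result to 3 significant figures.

28.6 µg/L

Outfall 1: combined Q = 13240 L/s; C = (12000·0.05000 + 1240·169.0)/13240 = 15.87 µg/L.
Outfall 2: combined Q = 13950 L/s; C = (13240·15.87 + 706.0·200.0)/13950 = 25.19 µg/L.
Outfall 3: combined Q = 14100 L/s; C = (13950·25.19 + 156.0·336.0)/14100 = 28.63 µg/L.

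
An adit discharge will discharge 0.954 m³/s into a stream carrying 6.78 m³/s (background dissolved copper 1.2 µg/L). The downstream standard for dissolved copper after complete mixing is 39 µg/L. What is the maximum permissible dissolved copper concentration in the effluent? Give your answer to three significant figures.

308 µg/L

At the limit, (Qr·Cr + Qe·Cₑ)/(Qr + Qe) = 39:
Cₑ = (7.734·39 − 6.780·1.200) / 0.9540 = 307.6 µg/L.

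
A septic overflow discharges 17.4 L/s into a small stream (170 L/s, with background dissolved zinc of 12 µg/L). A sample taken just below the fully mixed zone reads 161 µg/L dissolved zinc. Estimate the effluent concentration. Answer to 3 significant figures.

1620 µg/L

Mass balance: 170.0·12.00 + 17.40·Cₑ = 187.4·161.0
→ Cₑ = (187.4·161.0 − 170.0·12.00) / 17.40 = 1617 µg/L.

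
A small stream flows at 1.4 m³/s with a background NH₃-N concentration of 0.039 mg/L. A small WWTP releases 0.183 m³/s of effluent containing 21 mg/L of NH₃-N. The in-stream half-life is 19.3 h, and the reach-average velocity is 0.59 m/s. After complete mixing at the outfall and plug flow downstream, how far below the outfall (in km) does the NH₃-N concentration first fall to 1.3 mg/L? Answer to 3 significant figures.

37.8 km

Conservation of mass: C = (1.400·0.03900 + 0.1830·21.00) / 1.583 = 3.898/1.583 = 2.462 mg/L.
Half-life 19.3 h → k = ln 2 / 19.3 = 0.03591 h⁻¹ = 0.8619 d⁻¹.
Set 2.462·exp(−k·t) = 1.3 → t = ln(2.462/1.3)/k = 64020 s = 17.78 h.
Distance = v·t = 0.59·64020 = 37770 m = 37.77 km.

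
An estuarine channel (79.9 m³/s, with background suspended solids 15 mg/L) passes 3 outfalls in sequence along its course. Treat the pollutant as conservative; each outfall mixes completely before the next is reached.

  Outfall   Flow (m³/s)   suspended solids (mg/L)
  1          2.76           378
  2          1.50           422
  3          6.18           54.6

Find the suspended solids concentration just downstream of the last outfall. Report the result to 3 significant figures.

35.6 mg/L

After outfall 1: Q = 79.90 + 2.760 = 82.66 m³/s; C = (79.90·15.00 + 2.760·378.0)/82.66 = 27.12 mg/L.
After outfall 2: Q = 82.66 + 1.500 = 84.16 m³/s; C = (82.66·27.12 + 1.500·422.0)/84.16 = 34.16 mg/L.
After outfall 3: Q = 84.16 + 6.180 = 90.34 m³/s; C = (84.16·34.16 + 6.180·54.60)/90.34 = 35.56 mg/L.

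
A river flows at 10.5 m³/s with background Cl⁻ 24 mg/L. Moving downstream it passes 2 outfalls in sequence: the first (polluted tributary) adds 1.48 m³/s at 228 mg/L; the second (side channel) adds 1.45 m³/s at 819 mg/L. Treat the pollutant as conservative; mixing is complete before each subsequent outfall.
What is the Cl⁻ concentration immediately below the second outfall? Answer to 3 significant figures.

132 mg/L

After outfall 1: Q = 10.50 + 1.480 = 11.98 m³/s; C = (10.50·24.00 + 1.480·228.0)/11.98 = 49.20 mg/L.
After outfall 2: Q = 11.98 + 1.450 = 13.43 m³/s; C = (11.98·49.20 + 1.450·819.0)/13.43 = 132.3 mg/L.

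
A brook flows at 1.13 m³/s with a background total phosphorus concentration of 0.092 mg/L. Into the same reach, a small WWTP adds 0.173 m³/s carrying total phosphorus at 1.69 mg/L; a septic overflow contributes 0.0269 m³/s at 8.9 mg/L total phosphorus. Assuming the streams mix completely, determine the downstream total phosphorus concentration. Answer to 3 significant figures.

0.478 mg/L

Mixed concentration C = ΣQC/ΣQ = (1.130·0.09200 + 0.1730·1.690 + 0.02690·8.900) / 1.330 = 0.6357/1.330 = 0.4780 mg/L.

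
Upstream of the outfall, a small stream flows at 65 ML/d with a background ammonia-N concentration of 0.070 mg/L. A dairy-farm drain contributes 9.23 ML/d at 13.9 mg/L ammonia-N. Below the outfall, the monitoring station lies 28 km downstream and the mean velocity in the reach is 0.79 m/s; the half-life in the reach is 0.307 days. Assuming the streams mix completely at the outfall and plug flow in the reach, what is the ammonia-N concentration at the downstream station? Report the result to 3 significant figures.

After mixing, C = (65.00·0.07000 + 9.230·13.90) / 74.23 = 132.8/74.23 = 1.790 mg/L.
Travel time t = 28·1000 / 0.79 = 35440 s = 9.845 h.
Half-life 0.307 d → k = ln 2 / 0.307 = 2.258 d⁻¹.
Decay over the reach: 1.790·exp(−kt) = 1.790·0.3961 = 0.7088 mg/L.

0.709 mg/L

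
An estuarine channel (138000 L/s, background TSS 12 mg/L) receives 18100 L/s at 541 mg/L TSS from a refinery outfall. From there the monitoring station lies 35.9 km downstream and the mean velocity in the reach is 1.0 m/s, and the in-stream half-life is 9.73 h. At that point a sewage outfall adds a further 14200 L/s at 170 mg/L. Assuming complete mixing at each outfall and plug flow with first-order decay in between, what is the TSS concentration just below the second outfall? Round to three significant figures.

47.2 mg/L

After mixing, C = (138000·12.00 + 18100·541.0) / 156100 = 11450000/156100 = 73.34 mg/L; combined flow 156100 L/s.
Travel time t = 35.9·1000 / 1.0 = 35900 s = 9.972 h.
Half-life 9.73 h → k = ln 2 / 9.73 = 0.07124 h⁻¹ = 1.710 d⁻¹.
First-order decay: C = 73.34·exp(−k·t) = 73.34·0.4914 = 36.04 mg/L.
Second outfall: C = (156100·36.04 + 14200·170.0)/170300 = 47.21 mg/L.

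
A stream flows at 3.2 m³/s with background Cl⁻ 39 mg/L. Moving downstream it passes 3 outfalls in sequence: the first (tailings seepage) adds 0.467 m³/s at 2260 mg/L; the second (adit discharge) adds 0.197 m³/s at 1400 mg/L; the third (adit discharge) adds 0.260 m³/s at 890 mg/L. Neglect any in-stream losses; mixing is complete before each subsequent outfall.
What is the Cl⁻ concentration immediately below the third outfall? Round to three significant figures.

After outfall 1: Q = 3.200 + 0.4670 = 3.667 m³/s; C = (3.200·39.00 + 0.4670·2260)/3.667 = 321.8 mg/L.
After outfall 2: Q = 3.667 + 0.1970 = 3.864 m³/s; C = (3.667·321.8 + 0.1970·1400)/3.864 = 376.8 mg/L.
After outfall 3: Q = 3.864 + 0.2600 = 4.124 m³/s; C = (3.864·376.8 + 0.2600·890.0)/4.124 = 409.2 mg/L.

409 mg/L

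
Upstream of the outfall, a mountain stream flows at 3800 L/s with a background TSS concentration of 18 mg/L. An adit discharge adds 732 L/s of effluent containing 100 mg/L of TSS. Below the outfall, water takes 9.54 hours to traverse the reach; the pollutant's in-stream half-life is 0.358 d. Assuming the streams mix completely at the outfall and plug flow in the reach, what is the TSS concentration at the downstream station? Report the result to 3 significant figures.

Mixed concentration C = ΣQC/ΣQ = (3800·18.00 + 732.0·100.0) / 4532 = 141600/4532 = 31.24 mg/L.
Half-life 0.358 d → k = ln 2 / 0.358 = 1.936 d⁻¹.
Decay over the reach: 31.24·exp(−kt) = 31.24·0.4632 = 14.47 mg/L.

14.5 mg/L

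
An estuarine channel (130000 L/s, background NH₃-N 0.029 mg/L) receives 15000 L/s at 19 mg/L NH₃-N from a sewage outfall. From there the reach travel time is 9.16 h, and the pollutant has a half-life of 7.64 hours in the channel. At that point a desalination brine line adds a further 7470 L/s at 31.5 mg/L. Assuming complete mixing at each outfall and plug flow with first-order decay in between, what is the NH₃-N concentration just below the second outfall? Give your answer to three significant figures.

2.37 mg/L

Conservation of mass: C = (130000·0.02900 + 15000·19.00) / 145000 = 288800/145000 = 1.992 mg/L; combined flow 145000 L/s.
Half-life 7.64 h → k = ln 2 / 7.64 = 0.09073 h⁻¹ = 2.177 d⁻¹.
Decay over the reach: 1.992·exp(−kt) = 1.992·0.4356 = 0.8675 mg/L.
At the second outfall, C = (145000·0.8675 + 7470·31.50) / (145000 + 7470) = 2.368 mg/L.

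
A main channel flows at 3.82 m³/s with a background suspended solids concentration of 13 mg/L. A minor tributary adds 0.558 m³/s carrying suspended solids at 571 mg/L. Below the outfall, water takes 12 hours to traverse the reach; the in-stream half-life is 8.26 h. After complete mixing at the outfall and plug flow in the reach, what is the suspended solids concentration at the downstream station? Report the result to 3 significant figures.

30.7 mg/L

Flow-weighted average: C = (3.820·13.00 + 0.5580·571.0) / 4.378 = 368.3/4.378 = 84.12 mg/L.
Half-life 8.26 h → k = ln 2 / 8.26 = 0.08392 h⁻¹ = 2.014 d⁻¹.
Decay over the reach: 84.12·exp(−kt) = 84.12·0.3653 = 30.73 mg/L.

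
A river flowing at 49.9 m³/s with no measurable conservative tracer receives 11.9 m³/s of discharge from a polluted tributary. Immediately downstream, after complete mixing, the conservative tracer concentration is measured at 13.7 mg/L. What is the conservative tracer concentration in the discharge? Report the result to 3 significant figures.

Mass balance: 49.90·0 + 11.90·Cₑ = 61.80·13.70
→ Cₑ = (61.80·13.70 − 49.90·0) / 11.90 = 71.15 mg/L.

71.1 mg/L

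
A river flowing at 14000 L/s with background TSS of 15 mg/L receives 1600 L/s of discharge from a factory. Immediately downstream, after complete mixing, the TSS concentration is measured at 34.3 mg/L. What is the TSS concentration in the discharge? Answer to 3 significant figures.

203 mg/L

Mass balance: 14000·15.00 + 1600·Cₑ = 15600·34.30
→ Cₑ = (15600·34.30 − 14000·15.00) / 1600 = 203.2 mg/L.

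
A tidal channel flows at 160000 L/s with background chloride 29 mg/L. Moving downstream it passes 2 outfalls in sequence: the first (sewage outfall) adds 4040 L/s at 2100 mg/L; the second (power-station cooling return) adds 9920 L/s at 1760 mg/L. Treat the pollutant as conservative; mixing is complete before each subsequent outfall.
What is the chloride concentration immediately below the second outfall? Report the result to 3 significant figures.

After outfall 1: Q = 160000 + 4040 = 164000 L/s; C = (160000·29.00 + 4040·2100)/164000 = 80.00 mg/L.
After outfall 2: Q = 164000 + 9920 = 174000 L/s; C = (164000·80.00 + 9920·1760)/174000 = 175.8 mg/L.

176 mg/L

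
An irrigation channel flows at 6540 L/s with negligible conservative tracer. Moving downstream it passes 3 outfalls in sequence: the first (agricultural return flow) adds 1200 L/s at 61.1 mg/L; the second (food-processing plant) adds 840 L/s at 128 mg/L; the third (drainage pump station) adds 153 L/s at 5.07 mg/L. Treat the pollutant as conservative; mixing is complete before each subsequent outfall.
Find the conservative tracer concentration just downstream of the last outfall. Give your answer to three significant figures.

After outfall 1: Q = 6540 + 1200 = 7740 L/s; C = (6540·0 + 1200·61.10)/7740 = 9.473 mg/L.
After outfall 2: Q = 7740 + 840.0 = 8580 L/s; C = (7740·9.473 + 840.0·128.0)/8580 = 21.08 mg/L.
After outfall 3: Q = 8580 + 153.0 = 8733 L/s; C = (8580·21.08 + 153.0·5.070)/8733 = 20.80 mg/L.

20.8 mg/L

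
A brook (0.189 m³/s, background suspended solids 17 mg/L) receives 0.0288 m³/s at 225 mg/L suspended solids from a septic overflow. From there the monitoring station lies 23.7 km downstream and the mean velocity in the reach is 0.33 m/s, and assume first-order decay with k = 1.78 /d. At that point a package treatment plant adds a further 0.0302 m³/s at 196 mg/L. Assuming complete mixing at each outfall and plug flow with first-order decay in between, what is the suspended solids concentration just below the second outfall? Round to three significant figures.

Mass balance: C = (0.1890·17.00 + 0.02880·225.0) / 0.2178 = 9.693/0.2178 = 44.50 mg/L; combined flow 0.2178 m³/s.
Travel time t = 23.7·1000 / 0.33 = 71820 s = 19.95 h.
Decay over the reach: 44.50·exp(−kt) = 44.50·0.2277 = 10.13 mg/L.
At the second outfall, C = (0.2178·10.13 + 0.03020·196.0) / (0.2178 + 0.03020) = 32.77 mg/L.

32.8 mg/L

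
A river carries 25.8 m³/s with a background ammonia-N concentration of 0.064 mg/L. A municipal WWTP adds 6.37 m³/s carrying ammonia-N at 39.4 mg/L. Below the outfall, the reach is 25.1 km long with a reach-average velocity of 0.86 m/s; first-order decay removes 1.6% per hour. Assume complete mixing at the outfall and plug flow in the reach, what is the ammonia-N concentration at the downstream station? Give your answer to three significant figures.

Mass balance: C = (25.80·0.06400 + 6.370·39.40) / 32.17 = 252.6/32.17 = 7.853 mg/L.
Travel time t = 25.1·1000 / 0.86 = 29190 s = 8.107 h.
1.6%/h lost → k = −ln(1 − 0.016) = 0.01613 h⁻¹.
After decay, C = 7.853 × e^(−kt) = 7.853 × 0.8774 = 6.890 mg/L.

6.89 mg/L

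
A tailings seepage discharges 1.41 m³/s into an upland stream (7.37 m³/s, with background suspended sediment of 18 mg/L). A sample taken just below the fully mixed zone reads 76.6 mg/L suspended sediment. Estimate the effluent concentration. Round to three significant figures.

383 mg/L

Mass balance: 7.370·18.00 + 1.410·Cₑ = 8.780·76.60
→ Cₑ = (8.780·76.60 − 7.370·18.00) / 1.410 = 382.9 mg/L.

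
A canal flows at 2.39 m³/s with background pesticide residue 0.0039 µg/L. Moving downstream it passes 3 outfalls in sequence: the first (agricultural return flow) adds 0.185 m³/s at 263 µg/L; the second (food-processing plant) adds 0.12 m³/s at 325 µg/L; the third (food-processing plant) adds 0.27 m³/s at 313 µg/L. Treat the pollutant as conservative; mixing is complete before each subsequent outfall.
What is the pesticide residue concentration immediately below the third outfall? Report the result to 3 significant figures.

58.1 µg/L

After outfall 1: Q = 2.390 + 0.1850 = 2.575 m³/s; C = (2.390·0.003900 + 0.1850·263.0)/2.575 = 18.90 µg/L.
After outfall 2: Q = 2.575 + 0.1200 = 2.695 m³/s; C = (2.575·18.90 + 0.1200·325.0)/2.695 = 32.53 µg/L.
After outfall 3: Q = 2.695 + 0.2700 = 2.965 m³/s; C = (2.695·32.53 + 0.2700·313.0)/2.965 = 58.07 µg/L.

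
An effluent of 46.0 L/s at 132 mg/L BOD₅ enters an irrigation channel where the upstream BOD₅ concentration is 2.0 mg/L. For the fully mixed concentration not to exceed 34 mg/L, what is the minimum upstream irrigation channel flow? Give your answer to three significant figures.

Set C_mix = 34: (Q·2.000 + 46.00·132.0) / (Q + 46.00) = 34
→ Q = 46.00·(132.0 − 34)/(34 − 2.000) = 140.9 L/s.

141 L/s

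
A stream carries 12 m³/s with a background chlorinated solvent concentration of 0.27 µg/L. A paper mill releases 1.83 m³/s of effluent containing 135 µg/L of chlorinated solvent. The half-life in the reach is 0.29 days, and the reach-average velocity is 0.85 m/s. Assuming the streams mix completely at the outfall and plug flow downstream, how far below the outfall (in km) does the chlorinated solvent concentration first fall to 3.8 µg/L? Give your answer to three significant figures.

48.0 km

After mixing, C = (12.00·0.2700 + 1.830·135.0) / 13.83 = 250.3/13.83 = 18.10 µg/L.
Half-life 0.29 d → k = ln 2 / 0.29 = 2.390 d⁻¹.
Set 18.10·exp(−k·t) = 3.8 → t = ln(18.10/3.8)/k = 56420 s = 15.67 h.
Distance = v·t = 0.85·56420 = 47960 m = 47.96 km.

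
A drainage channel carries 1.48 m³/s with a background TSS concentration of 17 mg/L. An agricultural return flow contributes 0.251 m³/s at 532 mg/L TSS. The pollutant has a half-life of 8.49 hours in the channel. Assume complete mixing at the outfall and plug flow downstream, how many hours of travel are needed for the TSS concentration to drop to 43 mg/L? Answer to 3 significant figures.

After mixing, C = (1.480·17.00 + 0.2510·532.0) / 1.731 = 158.7/1.731 = 91.68 mg/L.
Half-life 8.49 h → k = ln 2 / 8.49 = 0.08164 h⁻¹ = 1.959 d⁻¹.
91.68·exp(−k·t) = 43 → t = ln(91.68/43)/k = 33380 s = 9.273 h.

9.27 h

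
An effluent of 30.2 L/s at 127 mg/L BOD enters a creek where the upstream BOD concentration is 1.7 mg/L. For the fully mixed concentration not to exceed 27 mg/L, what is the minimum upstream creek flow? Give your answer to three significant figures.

119 L/s

Set C_mix = 27: (Q·1.700 + 30.20·127.0) / (Q + 30.20) = 27
→ Q = 30.20·(127.0 − 27)/(27 − 1.700) = 119.4 L/s.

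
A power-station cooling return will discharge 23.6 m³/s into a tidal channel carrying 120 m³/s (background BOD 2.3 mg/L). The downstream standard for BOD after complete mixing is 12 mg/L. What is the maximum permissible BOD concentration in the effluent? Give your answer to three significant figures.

At the limit, (Qr·Cr + Qe·Cₑ)/(Qr + Qe) = 12:
Cₑ = (143.6·12 − 120.0·2.300) / 23.60 = 61.32 mg/L.

61.3 mg/L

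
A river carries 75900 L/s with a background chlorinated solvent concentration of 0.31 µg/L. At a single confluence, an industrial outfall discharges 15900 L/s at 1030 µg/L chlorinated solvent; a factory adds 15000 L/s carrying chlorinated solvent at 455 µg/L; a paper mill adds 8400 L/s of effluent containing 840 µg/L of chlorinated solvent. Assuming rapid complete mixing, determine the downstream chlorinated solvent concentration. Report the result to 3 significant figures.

After mixing, C = (75900·0.3100 + 15900·1030 + 15000·455.0 + 8400·840.0) / 115200 = 30280000/115200 = 262.9 µg/L.

263 µg/L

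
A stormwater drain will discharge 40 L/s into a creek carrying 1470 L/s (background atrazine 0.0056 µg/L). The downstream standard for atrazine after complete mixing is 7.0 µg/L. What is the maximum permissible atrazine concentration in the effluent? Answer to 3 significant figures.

At the limit, (Qr·Cr + Qe·Cₑ)/(Qr + Qe) = 7.0:
Cₑ = (1510·7.0 − 1470·0.005600) / 40.00 = 264.0 µg/L.

264 µg/L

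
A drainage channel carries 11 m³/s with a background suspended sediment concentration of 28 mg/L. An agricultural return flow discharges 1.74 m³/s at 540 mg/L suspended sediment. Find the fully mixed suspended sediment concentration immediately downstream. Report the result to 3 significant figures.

97.9 mg/L

Flow-weighted average: C = (11.00·28.00 + 1.740·540.0) / 12.74 = 1248/12.74 = 97.93 mg/L.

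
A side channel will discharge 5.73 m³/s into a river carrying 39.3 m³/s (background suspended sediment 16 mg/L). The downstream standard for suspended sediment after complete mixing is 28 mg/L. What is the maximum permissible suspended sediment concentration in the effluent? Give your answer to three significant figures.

110 mg/L

At the limit, (Qr·Cr + Qe·Cₑ)/(Qr + Qe) = 28:
Cₑ = (45.03·28 − 39.30·16.00) / 5.730 = 110.3 mg/L.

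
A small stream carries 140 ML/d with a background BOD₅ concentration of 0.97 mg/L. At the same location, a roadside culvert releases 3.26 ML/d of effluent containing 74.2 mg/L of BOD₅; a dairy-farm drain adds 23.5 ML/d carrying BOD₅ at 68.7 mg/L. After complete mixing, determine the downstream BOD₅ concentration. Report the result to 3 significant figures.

Mixed concentration C = ΣQC/ΣQ = (140.0·0.9700 + 3.260·74.20 + 23.50·68.70) / 166.8 = 1992/166.8 = 11.95 mg/L.

11.9 mg/L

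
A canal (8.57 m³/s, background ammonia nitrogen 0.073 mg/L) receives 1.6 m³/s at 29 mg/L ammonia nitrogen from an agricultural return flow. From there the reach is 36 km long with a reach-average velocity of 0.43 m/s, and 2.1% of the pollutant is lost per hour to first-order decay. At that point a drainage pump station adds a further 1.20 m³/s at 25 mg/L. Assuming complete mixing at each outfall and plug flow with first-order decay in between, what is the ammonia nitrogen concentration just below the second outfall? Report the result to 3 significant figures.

Conservation of mass: C = (8.570·0.07300 + 1.600·29.00) / 10.17 = 47.03/10.17 = 4.624 mg/L; combined flow 10.17 m³/s.
Travel time t = 36·1000 / 0.43 = 83720 s = 23.26 h.
2.1%/h lost → k = −ln(1 − 0.021) = 0.02122 h⁻¹.
First-order decay: C = 4.624·exp(−k·t) = 4.624·0.6104 = 2.823 mg/L.
Second outfall: C = (10.17·2.823 + 1.200·25.00)/11.37 = 5.163 mg/L.

5.16 mg/L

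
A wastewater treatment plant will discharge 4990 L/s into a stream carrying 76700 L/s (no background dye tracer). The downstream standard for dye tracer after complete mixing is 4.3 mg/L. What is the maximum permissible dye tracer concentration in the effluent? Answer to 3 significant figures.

At the limit, (Qr·Cr + Qe·Cₑ)/(Qr + Qe) = 4.3:
Cₑ = (81690·4.3 − 76700·0) / 4990 = 70.39 mg/L.

70.4 mg/L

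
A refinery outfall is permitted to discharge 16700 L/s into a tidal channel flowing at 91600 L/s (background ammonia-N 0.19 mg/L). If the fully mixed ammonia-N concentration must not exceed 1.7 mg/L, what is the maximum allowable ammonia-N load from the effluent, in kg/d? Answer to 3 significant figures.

14400 kg/d

Mass balance at the limit: 91600·0.1900 + 16700·Cₑ = 108300·1.7 → Cₑ = 9.982 mg/L.
16700 L/s = 16.70 m³/s. Load = 16.70 m³/s × 9.982 g/m³ × 86 400 s/d = 14400 kg/d.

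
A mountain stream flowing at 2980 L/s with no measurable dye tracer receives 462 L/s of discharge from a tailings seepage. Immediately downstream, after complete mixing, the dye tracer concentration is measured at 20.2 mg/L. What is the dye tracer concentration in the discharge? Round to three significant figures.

Mass balance: 2980·0 + 462.0·Cₑ = 3442·20.20
→ Cₑ = (3442·20.20 − 2980·0) / 462.0 = 150.5 mg/L.

150 mg/L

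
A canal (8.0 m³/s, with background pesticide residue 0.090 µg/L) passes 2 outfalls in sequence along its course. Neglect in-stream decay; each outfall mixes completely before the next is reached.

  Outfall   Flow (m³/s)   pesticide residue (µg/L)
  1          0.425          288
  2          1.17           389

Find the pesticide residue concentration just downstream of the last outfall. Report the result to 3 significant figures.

After outfall 1: Q = 8.000 + 0.4250 = 8.425 m³/s; C = (8.000·0.09000 + 0.4250·288.0)/8.425 = 14.61 µg/L.
After outfall 2: Q = 8.425 + 1.170 = 9.595 m³/s; C = (8.425·14.61 + 1.170·389.0)/9.595 = 60.27 µg/L.

60.3 µg/L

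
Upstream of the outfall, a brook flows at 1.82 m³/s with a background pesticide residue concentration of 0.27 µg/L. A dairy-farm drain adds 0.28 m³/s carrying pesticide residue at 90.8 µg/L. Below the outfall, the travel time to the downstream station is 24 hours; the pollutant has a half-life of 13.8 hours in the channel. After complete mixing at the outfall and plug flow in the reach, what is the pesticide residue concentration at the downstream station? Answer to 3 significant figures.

Conservation of mass: C = (1.820·0.2700 + 0.2800·90.80) / 2.100 = 25.92/2.100 = 12.34 µg/L.
Half-life 13.8 h → k = ln 2 / 13.8 = 0.05023 h⁻¹ = 1.205 d⁻¹.
After decay, C = 12.34 × e^(−kt) = 12.34 × 0.2996 = 3.697 µg/L.

3.70 µg/L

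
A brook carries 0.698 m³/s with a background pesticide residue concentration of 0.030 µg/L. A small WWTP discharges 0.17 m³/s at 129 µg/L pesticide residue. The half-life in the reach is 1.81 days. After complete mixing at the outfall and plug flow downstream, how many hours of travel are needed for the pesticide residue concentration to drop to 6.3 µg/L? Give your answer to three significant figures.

87.1 h

Mass balance: C = (0.6980·0.03000 + 0.1700·129.0) / 0.8680 = 21.95/0.8680 = 25.29 µg/L.
Half-life 1.81 d → k = ln 2 / 1.81 = 0.3830 d⁻¹.
25.29·exp(−k·t) = 6.3 → t = ln(25.29/6.3)/k = 313600 s = 87.10 h.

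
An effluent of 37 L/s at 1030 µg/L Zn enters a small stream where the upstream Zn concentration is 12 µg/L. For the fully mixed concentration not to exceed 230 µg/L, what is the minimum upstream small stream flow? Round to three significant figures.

Set C_mix = 230: (Q·12.00 + 37.00·1030) / (Q + 37.00) = 230
→ Q = 37.00·(1030 − 230)/(230 − 12.00) = 135.8 L/s.

136 L/s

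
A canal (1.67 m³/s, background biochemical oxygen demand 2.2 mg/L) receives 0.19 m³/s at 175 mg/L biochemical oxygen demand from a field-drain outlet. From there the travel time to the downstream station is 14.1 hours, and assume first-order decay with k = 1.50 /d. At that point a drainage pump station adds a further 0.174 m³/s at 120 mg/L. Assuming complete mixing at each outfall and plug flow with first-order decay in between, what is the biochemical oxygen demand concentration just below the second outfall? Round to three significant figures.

After mixing, C = (1.670·2.200 + 0.1900·175.0) / 1.860 = 36.92/1.860 = 19.85 mg/L; combined flow 1.860 m³/s.
Decay over the reach: 19.85·exp(−kt) = 19.85·0.4143 = 8.224 mg/L.
At the second outfall, C = (1.860·8.224 + 0.1740·120.0) / (1.860 + 0.1740) = 17.79 mg/L.

17.8 mg/L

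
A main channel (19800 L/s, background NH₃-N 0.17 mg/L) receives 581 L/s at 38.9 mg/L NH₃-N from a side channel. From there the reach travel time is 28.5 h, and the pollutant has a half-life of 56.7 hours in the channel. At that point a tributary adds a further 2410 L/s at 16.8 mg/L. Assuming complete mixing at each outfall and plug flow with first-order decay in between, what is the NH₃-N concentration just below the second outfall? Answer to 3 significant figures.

Conservation of mass: C = (19800·0.1700 + 581.0·38.90) / 20380 = 25970/20380 = 1.274 mg/L; combined flow 20380 L/s.
Half-life 56.7 h → k = ln 2 / 56.7 = 0.01222 h⁻¹ = 0.2934 d⁻¹.
Applying C = C₀e^(−kt): 1.274 × 0.7058 = 0.8993 mg/L.
At the second outfall, C = (20380·0.8993 + 2410·16.80) / (20380 + 2410) = 2.581 mg/L.

2.58 mg/L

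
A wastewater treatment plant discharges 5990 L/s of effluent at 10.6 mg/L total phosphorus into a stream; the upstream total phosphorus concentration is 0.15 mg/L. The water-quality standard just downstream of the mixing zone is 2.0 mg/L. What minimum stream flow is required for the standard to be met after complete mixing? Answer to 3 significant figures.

Set C_mix = 2.0: (Q·0.1500 + 5990·10.60) / (Q + 5990) = 2.0
→ Q = 5990·(10.60 − 2.0)/(2.0 − 0.1500) = 27850 L/s.

27800 L/s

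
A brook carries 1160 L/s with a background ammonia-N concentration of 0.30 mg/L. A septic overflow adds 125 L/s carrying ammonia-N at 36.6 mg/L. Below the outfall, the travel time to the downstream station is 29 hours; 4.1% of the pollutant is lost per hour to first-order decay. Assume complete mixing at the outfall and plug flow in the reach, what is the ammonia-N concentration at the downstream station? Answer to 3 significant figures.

1.14 mg/L

Mixed concentration C = ΣQC/ΣQ = (1160·0.3000 + 125.0·36.60) / 1285 = 4923/1285 = 3.831 mg/L.
4.1%/h lost → k = −ln(1 − 0.041) = 0.04186 h⁻¹.
Applying C = C₀e^(−kt): 3.831 × 0.2970 = 1.138 mg/L.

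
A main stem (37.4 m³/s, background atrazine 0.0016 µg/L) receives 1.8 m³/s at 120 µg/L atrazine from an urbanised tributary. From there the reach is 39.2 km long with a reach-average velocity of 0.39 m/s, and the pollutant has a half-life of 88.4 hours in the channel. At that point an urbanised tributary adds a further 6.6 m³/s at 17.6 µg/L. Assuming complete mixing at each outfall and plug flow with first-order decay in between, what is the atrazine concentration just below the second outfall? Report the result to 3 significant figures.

6.33 µg/L

Mass balance: C = (37.40·0.001600 + 1.800·120.0) / 39.20 = 216.1/39.20 = 5.512 µg/L; combined flow 39.20 m³/s.
Travel time t = 39.2·1000 / 0.39 = 100500 s = 27.92 h.
Half-life 88.4 h → k = ln 2 / 88.4 = 0.007841 h⁻¹ = 0.1882 d⁻¹.
Applying C = C₀e^(−kt): 5.512 × 0.8034 = 4.428 µg/L.
At the second outfall, C = (39.20·4.428 + 6.600·17.60) / (39.20 + 6.600) = 6.326 µg/L.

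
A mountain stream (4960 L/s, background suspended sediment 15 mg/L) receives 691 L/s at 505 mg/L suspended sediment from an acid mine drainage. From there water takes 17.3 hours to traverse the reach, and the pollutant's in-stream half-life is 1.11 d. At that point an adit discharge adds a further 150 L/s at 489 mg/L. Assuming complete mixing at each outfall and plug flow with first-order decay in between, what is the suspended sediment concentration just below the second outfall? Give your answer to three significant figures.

59.2 mg/L

Flow-weighted average: C = (4960·15.00 + 691.0·505.0) / 5651 = 423400/5651 = 74.92 mg/L; combined flow 5651 L/s.
Half-life 1.11 d → k = ln 2 / 1.11 = 0.6245 d⁻¹.
Decay over the reach: 74.92·exp(−kt) = 74.92·0.6375 = 47.76 mg/L.
At the second outfall, C = (5651·47.76 + 150.0·489.0) / (5651 + 150.0) = 59.17 mg/L.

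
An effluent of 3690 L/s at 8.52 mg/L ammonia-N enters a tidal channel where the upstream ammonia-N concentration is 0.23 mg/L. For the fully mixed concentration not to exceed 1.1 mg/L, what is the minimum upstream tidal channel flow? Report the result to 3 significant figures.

Set C_mix = 1.1: (Q·0.2300 + 3690·8.520) / (Q + 3690) = 1.1
→ Q = 3690·(8.520 − 1.1)/(1.1 − 0.2300) = 31470 L/s.

31500 L/s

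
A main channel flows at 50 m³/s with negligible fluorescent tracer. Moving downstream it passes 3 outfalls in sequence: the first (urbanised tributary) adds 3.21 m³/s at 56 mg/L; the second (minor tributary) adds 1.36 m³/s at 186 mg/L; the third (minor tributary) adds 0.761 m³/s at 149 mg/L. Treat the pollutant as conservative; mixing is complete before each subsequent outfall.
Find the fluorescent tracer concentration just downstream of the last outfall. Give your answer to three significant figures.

9.87 mg/L

After outfall 1: Q = 50.00 + 3.210 = 53.21 m³/s; C = (50.00·0 + 3.210·56.00)/53.21 = 3.378 mg/L.
After outfall 2: Q = 53.21 + 1.360 = 54.57 m³/s; C = (53.21·3.378 + 1.360·186.0)/54.57 = 7.930 mg/L.
After outfall 3: Q = 54.57 + 0.7610 = 55.33 m³/s; C = (54.57·7.930 + 0.7610·149.0)/55.33 = 9.870 mg/L.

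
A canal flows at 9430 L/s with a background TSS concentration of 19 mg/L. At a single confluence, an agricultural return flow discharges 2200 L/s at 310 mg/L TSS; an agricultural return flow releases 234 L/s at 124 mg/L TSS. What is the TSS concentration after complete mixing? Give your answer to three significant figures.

75.0 mg/L

Mixed concentration C = ΣQC/ΣQ = (9430·19.00 + 2200·310.0 + 234.0·124.0) / 11860 = 890200/11860 = 75.03 mg/L.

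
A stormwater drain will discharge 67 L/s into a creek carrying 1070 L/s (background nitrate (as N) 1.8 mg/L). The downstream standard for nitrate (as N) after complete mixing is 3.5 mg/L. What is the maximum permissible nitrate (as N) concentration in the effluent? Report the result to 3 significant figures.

30.6 mg/L

At the limit, (Qr·Cr + Qe·Cₑ)/(Qr + Qe) = 3.5:
Cₑ = (1137·3.5 − 1070·1.800) / 67.00 = 30.65 mg/L.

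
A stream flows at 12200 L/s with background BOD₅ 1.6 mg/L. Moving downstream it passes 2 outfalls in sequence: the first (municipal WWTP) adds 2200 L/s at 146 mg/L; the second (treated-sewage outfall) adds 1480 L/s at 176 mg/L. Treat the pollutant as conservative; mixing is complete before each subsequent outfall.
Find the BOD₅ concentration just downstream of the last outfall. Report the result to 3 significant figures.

After outfall 1: Q = 12200 + 2200 = 14400 L/s; C = (12200·1.600 + 2200·146.0)/14400 = 23.66 mg/L.
After outfall 2: Q = 14400 + 1480 = 15880 L/s; C = (14400·23.66 + 1480·176.0)/15880 = 37.86 mg/L.

37.9 mg/L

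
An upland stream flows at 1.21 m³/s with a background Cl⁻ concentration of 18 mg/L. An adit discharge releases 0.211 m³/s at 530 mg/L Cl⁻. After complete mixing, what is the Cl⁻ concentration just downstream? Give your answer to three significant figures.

94.0 mg/L

Conservation of mass: C = (1.210·18.00 + 0.2110·530.0) / 1.421 = 133.6/1.421 = 94.03 mg/L.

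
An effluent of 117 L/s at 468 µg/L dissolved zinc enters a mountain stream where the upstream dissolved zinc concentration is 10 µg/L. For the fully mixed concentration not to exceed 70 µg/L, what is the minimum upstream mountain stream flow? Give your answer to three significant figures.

Set C_mix = 70: (Q·10.00 + 117.0·468.0) / (Q + 117.0) = 70
→ Q = 117.0·(468.0 − 70)/(70 − 10.00) = 776.1 L/s.

776 L/s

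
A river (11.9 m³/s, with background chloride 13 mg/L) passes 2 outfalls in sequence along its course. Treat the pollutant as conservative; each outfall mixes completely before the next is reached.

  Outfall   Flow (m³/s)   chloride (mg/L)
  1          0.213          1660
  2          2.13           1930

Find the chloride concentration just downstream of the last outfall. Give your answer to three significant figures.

324 mg/L

Outfall 1: combined Q = 12.11 m³/s; C = (11.90·13.00 + 0.2130·1660)/12.11 = 41.96 mg/L.
Outfall 2: combined Q = 14.24 m³/s; C = (12.11·41.96 + 2.130·1930)/14.24 = 324.3 mg/L.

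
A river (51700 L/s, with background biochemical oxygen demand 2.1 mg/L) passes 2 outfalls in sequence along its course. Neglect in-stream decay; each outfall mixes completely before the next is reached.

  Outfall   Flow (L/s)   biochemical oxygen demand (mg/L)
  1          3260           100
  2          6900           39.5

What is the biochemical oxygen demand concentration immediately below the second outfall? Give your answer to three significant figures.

11.4 mg/L

Outfall 1: combined Q = 54960 L/s; C = (51700·2.100 + 3260·100.0)/54960 = 7.907 mg/L.
Outfall 2: combined Q = 61860 L/s; C = (54960·7.907 + 6900·39.50)/61860 = 11.43 mg/L.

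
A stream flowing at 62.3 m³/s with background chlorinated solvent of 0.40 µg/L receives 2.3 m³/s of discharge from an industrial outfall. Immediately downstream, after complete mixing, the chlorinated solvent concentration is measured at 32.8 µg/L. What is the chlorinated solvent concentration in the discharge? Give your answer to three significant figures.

Mass balance: 62.30·0.4000 + 2.300·Cₑ = 64.60·32.80
→ Cₑ = (64.60·32.80 − 62.30·0.4000) / 2.300 = 910.4 µg/L.

910 µg/L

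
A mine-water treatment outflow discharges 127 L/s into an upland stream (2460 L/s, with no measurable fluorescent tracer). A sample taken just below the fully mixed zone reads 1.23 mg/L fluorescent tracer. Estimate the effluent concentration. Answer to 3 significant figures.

25.1 mg/L

Mass balance: 2460·0 + 127.0·Cₑ = 2587·1.230
→ Cₑ = (2587·1.230 − 2460·0) / 127.0 = 25.06 mg/L.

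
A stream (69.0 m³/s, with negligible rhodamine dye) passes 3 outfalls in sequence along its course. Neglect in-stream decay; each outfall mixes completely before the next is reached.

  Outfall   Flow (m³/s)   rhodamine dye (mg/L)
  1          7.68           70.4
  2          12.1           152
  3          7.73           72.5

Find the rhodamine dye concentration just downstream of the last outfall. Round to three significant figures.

Below outfall 1: Q → 76.68 m³/s, C = (69.00·0 + 7.680·70.40)/76.68 = 7.051 mg/L.
Below outfall 2: Q → 88.78 m³/s, C = (76.68·7.051 + 12.10·152.0)/88.78 = 26.81 mg/L.
Below outfall 3: Q → 96.51 m³/s, C = (88.78·26.81 + 7.730·72.50)/96.51 = 30.47 mg/L.

30.5 mg/L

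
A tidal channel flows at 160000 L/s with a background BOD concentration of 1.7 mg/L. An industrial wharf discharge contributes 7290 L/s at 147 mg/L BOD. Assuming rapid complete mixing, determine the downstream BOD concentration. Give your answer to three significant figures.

8.03 mg/L

Mass balance: C = (160000·1.700 + 7290·147.0) / 167300 = 1344000/167300 = 8.032 mg/L.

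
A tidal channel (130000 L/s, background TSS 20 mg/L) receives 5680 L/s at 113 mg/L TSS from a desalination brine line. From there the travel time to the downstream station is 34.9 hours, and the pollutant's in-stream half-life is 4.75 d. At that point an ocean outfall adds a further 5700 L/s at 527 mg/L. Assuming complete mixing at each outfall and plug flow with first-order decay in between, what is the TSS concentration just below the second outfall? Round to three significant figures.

39.8 mg/L

Mass balance: C = (130000·20.00 + 5680·113.0) / 135700 = 3242000/135700 = 23.89 mg/L; combined flow 135700 L/s.
Half-life 4.75 d → k = ln 2 / 4.75 = 0.1459 d⁻¹.
Applying C = C₀e^(−kt): 23.89 × 0.8088 = 19.32 mg/L.
At the second outfall, C = (135700·19.32 + 5700·527.0) / (135700 + 5700) = 39.79 mg/L.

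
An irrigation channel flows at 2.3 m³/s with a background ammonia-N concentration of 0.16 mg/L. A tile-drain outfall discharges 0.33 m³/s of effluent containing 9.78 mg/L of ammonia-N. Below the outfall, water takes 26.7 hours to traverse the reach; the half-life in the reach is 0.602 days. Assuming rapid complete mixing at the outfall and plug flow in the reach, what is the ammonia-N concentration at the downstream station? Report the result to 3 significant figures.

0.380 mg/L

After mixing, C = (2.300·0.1600 + 0.3300·9.780) / 2.630 = 3.595/2.630 = 1.367 mg/L.
Half-life 0.602 d → k = ln 2 / 0.602 = 1.151 d⁻¹.
After decay, C = 1.367 × e^(−kt) = 1.367 × 0.2778 = 0.3797 mg/L.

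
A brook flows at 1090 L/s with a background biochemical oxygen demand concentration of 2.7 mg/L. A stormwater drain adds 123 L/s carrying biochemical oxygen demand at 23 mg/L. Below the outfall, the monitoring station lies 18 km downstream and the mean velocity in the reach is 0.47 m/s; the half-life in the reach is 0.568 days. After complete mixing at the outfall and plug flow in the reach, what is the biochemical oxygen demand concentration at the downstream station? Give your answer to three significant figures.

Conservation of mass: C = (1090·2.700 + 123.0·23.00) / 1213 = 5772/1213 = 4.758 mg/L.
Travel time t = 18·1000 / 0.47 = 38300 s = 10.64 h.
Half-life 0.568 d → k = ln 2 / 0.568 = 1.220 d⁻¹.
After decay, C = 4.758 × e^(−kt) = 4.758 × 0.5822 = 2.770 mg/L.

2.77 mg/L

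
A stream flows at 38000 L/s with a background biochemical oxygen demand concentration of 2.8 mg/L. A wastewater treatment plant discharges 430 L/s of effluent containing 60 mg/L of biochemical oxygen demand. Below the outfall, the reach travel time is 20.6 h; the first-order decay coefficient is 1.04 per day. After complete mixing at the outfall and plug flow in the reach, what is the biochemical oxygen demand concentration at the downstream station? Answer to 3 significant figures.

Mass balance: C = (38000·2.800 + 430.0·60.00) / 38430 = 132200/38430 = 3.440 mg/L.
After decay, C = 3.440 × e^(−kt) = 3.440 × 0.4096 = 1.409 mg/L.

1.41 mg/L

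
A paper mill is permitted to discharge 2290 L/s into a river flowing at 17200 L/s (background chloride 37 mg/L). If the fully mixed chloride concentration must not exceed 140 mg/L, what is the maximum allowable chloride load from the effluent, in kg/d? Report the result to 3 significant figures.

Mass balance at the limit: 17200·37.00 + 2290·Cₑ = 19490·140 → Cₑ = 913.6 mg/L.
2290 L/s = 2.290 m³/s. Load = 2.290 m³/s × 913.6 g/m³ × 86 400 s/d = 180800 kg/d.

181000 kg/d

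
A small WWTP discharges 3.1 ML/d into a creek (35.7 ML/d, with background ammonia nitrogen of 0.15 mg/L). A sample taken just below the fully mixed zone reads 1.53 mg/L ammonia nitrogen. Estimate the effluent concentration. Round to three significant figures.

Mass balance: 35.70·0.1500 + 3.100·Cₑ = 38.80·1.530
→ Cₑ = (38.80·1.530 − 35.70·0.1500) / 3.100 = 17.42 mg/L.

17.4 mg/L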